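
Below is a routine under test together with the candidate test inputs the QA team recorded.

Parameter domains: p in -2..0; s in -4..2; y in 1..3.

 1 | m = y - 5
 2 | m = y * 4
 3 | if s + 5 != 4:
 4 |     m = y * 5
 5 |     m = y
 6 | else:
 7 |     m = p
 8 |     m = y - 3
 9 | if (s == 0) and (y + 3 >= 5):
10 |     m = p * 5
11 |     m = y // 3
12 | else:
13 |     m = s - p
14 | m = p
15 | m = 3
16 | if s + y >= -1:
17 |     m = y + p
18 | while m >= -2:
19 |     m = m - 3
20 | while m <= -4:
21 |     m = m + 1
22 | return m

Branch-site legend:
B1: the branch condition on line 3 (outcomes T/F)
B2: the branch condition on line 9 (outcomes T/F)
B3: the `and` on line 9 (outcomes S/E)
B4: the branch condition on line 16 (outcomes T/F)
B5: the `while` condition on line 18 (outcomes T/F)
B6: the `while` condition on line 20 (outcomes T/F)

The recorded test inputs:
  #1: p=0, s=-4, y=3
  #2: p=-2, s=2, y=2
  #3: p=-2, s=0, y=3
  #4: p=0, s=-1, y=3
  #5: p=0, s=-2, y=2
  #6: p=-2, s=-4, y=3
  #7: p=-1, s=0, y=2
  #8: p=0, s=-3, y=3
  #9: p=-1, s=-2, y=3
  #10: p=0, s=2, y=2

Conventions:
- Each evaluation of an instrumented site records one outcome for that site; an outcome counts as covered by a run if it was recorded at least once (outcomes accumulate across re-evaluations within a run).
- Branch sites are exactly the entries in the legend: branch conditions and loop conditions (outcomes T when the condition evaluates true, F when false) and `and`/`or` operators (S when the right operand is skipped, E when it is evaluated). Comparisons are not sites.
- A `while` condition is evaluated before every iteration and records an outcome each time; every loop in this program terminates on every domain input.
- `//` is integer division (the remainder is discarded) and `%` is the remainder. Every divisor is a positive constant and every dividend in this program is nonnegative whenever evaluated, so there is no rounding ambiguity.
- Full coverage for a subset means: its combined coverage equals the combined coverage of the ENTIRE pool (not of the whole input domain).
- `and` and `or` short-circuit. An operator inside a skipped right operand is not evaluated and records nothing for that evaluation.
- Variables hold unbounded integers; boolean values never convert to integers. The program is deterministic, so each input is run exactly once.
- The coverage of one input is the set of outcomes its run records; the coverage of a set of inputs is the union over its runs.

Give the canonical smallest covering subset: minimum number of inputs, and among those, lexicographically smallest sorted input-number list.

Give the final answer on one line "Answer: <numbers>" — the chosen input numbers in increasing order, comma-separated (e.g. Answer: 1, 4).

#1 (p=0, s=-4, y=3) -> B1->T, B3->S, B2->F, B4->T, B5->T, B5->T, B5->F, B6->F; covered: B1=T, B2=F, B3=S, B4=T, B5=T, B5=F, B6=F
#2 (p=-2, s=2, y=2) -> B1->T, B3->S, B2->F, B4->T, B5->T, B5->F, B6->F; covered: B1=T, B2=F, B3=S, B4=T, B5=T, B5=F, B6=F
#3 (p=-2, s=0, y=3) -> B1->T, B3->E, B2->T, B4->T, B5->T, B5->T, B5->F, B6->T, B6->T, B6->F; covered: B1=T, B2=T, B3=E, B4=T, B5=T, B5=F, B6=T, B6=F
#4 (p=0, s=-1, y=3) -> B1->F, B3->S, B2->F, B4->T, B5->T, B5->T, B5->F, B6->F; covered: B1=F, B2=F, B3=S, B4=T, B5=T, B5=F, B6=F
#5 (p=0, s=-2, y=2) -> B1->T, B3->S, B2->F, B4->T, B5->T, B5->T, B5->F, B6->T, B6->F; covered: B1=T, B2=F, B3=S, B4=T, B5=T, B5=F, B6=T, B6=F
#6 (p=-2, s=-4, y=3) -> B1->T, B3->S, B2->F, B4->T, B5->T, B5->T, B5->F, B6->T, B6->T, B6->F; covered: B1=T, B2=F, B3=S, B4=T, B5=T, B5=F, B6=T, B6=F
#7 (p=-1, s=0, y=2) -> B1->T, B3->E, B2->T, B4->T, B5->T, B5->T, B5->F, B6->T, B6->T, B6->F; covered: B1=T, B2=T, B3=E, B4=T, B5=T, B5=F, B6=T, B6=F
#8 (p=0, s=-3, y=3) -> B1->T, B3->S, B2->F, B4->T, B5->T, B5->T, B5->F, B6->F; covered: B1=T, B2=F, B3=S, B4=T, B5=T, B5=F, B6=F
#9 (p=-1, s=-2, y=3) -> B1->T, B3->S, B2->F, B4->T, B5->T, B5->T, B5->F, B6->T, B6->F; covered: B1=T, B2=F, B3=S, B4=T, B5=T, B5=F, B6=T, B6=F
#10 (p=0, s=2, y=2) -> B1->T, B3->S, B2->F, B4->T, B5->T, B5->T, B5->F, B6->T, B6->F; covered: B1=T, B2=F, B3=S, B4=T, B5=T, B5=F, B6=T, B6=F
together the pool reaches 11 outcomes: B1=T, B1=F, B2=T, B2=F, B3=S, B3=E, B4=T, B5=T, B5=F, B6=T, B6=F
size 1 is not enough: best union over all size-1 subsets is 8/11
at size 2, {3, 4} reaches all 11 outcomes; every lexicographically earlier size-2 subset fails

Answer: 3, 4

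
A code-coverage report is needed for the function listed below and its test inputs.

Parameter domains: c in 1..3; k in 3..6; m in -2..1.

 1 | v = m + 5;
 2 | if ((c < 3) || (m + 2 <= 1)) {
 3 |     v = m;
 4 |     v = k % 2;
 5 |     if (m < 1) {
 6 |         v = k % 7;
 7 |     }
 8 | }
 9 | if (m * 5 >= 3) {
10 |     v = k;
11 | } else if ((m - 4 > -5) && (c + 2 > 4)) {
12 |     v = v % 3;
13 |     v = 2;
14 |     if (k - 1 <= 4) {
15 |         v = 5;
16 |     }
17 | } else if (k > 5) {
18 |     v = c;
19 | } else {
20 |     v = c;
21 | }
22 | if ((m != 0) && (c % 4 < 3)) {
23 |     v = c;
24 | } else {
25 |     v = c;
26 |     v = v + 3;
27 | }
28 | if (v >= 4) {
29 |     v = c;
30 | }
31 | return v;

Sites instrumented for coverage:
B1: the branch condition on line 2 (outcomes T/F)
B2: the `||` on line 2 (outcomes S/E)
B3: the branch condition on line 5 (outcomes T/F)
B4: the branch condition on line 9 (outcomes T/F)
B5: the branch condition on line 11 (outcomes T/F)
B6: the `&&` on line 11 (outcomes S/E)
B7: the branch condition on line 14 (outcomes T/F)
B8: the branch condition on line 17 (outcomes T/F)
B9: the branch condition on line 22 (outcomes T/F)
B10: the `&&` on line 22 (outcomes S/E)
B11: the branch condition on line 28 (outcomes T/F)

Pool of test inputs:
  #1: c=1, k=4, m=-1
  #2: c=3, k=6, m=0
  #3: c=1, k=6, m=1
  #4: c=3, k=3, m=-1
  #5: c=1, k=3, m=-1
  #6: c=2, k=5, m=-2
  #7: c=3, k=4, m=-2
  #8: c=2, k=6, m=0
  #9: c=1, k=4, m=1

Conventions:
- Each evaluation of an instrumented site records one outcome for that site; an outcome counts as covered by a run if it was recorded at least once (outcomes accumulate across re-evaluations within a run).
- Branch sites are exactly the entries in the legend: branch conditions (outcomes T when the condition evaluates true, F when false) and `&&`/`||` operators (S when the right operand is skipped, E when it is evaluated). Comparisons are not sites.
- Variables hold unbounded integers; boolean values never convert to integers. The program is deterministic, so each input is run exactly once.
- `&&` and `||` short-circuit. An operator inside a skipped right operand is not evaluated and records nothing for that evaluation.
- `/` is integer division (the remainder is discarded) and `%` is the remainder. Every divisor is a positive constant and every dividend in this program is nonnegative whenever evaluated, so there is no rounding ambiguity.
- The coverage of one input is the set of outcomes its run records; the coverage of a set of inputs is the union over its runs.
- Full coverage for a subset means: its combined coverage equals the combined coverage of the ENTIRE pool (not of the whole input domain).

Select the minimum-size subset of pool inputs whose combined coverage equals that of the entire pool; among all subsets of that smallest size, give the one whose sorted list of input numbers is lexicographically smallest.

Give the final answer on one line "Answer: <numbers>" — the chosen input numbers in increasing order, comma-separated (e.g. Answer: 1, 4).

input #1 (c=1, k=4, m=-1): events B2->S, B1->T, B3->T, B4->F, B6->S, B5->F, B8->F, B10->E, B9->T, B11->F; covers B1=T, B2=S, B3=T, B4=F, B5=F, B6=S, B8=F, B9=T, B10=E, B11=F
input #2 (c=3, k=6, m=0): events B2->E, B1->F, B4->F, B6->E, B5->T, B7->F, B10->S, B9->F, B11->T; covers B1=F, B2=E, B4=F, B5=T, B6=E, B7=F, B9=F, B10=S, B11=T
input #3 (c=1, k=6, m=1): events B2->S, B1->T, B3->F, B4->T, B10->E, B9->T, B11->F; covers B1=T, B2=S, B3=F, B4=T, B9=T, B10=E, B11=F
input #4 (c=3, k=3, m=-1): events B2->E, B1->T, B3->T, B4->F, B6->S, B5->F, B8->F, B10->E, B9->F, B11->T; covers B1=T, B2=E, B3=T, B4=F, B5=F, B6=S, B8=F, B9=F, B10=E, B11=T
input #5 (c=1, k=3, m=-1): events B2->S, B1->T, B3->T, B4->F, B6->S, B5->F, B8->F, B10->E, B9->T, B11->F; covers B1=T, B2=S, B3=T, B4=F, B5=F, B6=S, B8=F, B9=T, B10=E, B11=F
input #6 (c=2, k=5, m=-2): events B2->S, B1->T, B3->T, B4->F, B6->S, B5->F, B8->F, B10->E, B9->T, B11->F; covers B1=T, B2=S, B3=T, B4=F, B5=F, B6=S, B8=F, B9=T, B10=E, B11=F
input #7 (c=3, k=4, m=-2): events B2->E, B1->T, B3->T, B4->F, B6->S, B5->F, B8->F, B10->E, B9->F, B11->T; covers B1=T, B2=E, B3=T, B4=F, B5=F, B6=S, B8=F, B9=F, B10=E, B11=T
input #8 (c=2, k=6, m=0): events B2->S, B1->T, B3->T, B4->F, B6->E, B5->F, B8->T, B10->S, B9->F, B11->T; covers B1=T, B2=S, B3=T, B4=F, B5=F, B6=E, B8=T, B9=F, B10=S, B11=T
input #9 (c=1, k=4, m=1): events B2->S, B1->T, B3->F, B4->T, B10->E, B9->T, B11->F; covers B1=T, B2=S, B3=F, B4=T, B9=T, B10=E, B11=F
together the pool reaches 21 outcomes: B1=T, B1=F, B2=S, B2=E, B3=T, B3=F, B4=T, B4=F, B5=T, B5=F, B6=S, B6=E, B7=F, B8=T, B8=F, B9=T, B9=F, B10=S, B10=E, B11=T, B11=F
size 1 is not enough: best union over all size-1 subsets is 10/21
size 2 is not enough: best union over all size-2 subsets is 18/21
size 3 is not enough: best union over all size-3 subsets is 20/21
at size 4, {1, 2, 3, 8} reaches all 21 outcomes; every lexicographically earlier size-4 subset fails

Answer: 1, 2, 3, 8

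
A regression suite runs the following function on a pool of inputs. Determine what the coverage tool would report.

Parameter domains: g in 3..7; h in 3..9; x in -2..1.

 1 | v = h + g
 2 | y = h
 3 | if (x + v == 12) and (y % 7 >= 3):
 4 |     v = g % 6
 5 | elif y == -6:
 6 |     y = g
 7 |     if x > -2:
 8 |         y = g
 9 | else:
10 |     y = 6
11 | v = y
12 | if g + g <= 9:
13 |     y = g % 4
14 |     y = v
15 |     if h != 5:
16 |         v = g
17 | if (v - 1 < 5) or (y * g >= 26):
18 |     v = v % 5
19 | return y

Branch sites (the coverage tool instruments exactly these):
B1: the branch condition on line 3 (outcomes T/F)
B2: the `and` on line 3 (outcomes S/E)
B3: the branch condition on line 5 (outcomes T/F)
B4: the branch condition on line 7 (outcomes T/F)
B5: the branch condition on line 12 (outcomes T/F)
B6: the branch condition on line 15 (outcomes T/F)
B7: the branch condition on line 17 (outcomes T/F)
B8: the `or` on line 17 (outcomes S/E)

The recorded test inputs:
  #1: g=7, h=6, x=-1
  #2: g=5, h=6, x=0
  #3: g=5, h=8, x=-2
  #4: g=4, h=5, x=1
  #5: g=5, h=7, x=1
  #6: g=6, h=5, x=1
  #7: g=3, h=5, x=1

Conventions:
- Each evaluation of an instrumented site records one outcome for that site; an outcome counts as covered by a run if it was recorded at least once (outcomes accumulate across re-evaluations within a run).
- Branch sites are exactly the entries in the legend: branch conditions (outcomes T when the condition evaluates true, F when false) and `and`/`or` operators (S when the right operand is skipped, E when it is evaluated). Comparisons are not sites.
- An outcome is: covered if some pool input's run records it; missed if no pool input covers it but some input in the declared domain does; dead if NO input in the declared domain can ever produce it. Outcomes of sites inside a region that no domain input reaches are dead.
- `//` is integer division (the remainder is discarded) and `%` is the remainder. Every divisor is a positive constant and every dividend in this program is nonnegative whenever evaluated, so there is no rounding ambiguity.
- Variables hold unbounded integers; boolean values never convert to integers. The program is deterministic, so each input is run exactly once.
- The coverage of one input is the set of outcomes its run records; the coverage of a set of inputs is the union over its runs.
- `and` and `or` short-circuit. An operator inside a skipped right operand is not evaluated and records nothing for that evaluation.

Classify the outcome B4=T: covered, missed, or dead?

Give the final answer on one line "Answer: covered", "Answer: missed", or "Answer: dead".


no pool input records B4=T
checking all 140 inputs in the declared domain: B4=T is never recorded -> dead
Answer: dead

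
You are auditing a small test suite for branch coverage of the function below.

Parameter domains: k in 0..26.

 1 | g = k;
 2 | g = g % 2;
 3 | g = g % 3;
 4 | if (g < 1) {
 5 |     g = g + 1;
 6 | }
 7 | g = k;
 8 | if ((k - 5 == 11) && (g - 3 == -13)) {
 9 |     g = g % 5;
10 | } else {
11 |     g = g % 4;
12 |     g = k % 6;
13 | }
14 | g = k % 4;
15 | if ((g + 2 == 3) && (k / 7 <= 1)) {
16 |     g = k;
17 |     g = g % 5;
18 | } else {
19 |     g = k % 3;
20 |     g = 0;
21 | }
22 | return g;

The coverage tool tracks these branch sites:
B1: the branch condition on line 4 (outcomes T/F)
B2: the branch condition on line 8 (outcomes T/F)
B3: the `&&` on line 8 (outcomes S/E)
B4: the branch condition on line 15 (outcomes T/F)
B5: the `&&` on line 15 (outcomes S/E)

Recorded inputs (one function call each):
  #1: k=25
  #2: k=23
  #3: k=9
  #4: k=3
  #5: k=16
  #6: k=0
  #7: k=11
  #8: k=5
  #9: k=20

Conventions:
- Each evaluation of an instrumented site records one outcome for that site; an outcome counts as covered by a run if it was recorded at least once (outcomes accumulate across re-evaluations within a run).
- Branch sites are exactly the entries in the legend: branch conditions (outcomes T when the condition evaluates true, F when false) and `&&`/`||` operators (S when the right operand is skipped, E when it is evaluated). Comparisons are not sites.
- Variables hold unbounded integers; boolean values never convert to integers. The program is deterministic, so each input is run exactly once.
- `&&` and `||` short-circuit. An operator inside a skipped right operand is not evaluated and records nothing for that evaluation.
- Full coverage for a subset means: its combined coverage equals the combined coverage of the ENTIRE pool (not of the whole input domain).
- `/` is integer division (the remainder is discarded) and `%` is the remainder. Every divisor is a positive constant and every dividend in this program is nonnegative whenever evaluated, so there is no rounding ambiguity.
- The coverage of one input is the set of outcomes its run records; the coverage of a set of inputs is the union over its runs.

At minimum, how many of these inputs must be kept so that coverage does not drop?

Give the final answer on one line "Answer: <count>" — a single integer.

input #1, k=25: events B1->F, B3->S, B2->F, B5->E, B4->F; outcomes B1=F, B2=F, B3=S, B4=F, B5=E
input #2, k=23: events B1->F, B3->S, B2->F, B5->S, B4->F; outcomes B1=F, B2=F, B3=S, B4=F, B5=S
input #3, k=9: events B1->F, B3->S, B2->F, B5->E, B4->T; outcomes B1=F, B2=F, B3=S, B4=T, B5=E
input #4, k=3: events B1->F, B3->S, B2->F, B5->S, B4->F; outcomes B1=F, B2=F, B3=S, B4=F, B5=S
input #5, k=16: events B1->T, B3->E, B2->F, B5->S, B4->F; outcomes B1=T, B2=F, B3=E, B4=F, B5=S
input #6, k=0: events B1->T, B3->S, B2->F, B5->S, B4->F; outcomes B1=T, B2=F, B3=S, B4=F, B5=S
input #7, k=11: events B1->F, B3->S, B2->F, B5->S, B4->F; outcomes B1=F, B2=F, B3=S, B4=F, B5=S
input #8, k=5: events B1->F, B3->S, B2->F, B5->E, B4->T; outcomes B1=F, B2=F, B3=S, B4=T, B5=E
input #9, k=20: events B1->T, B3->S, B2->F, B5->S, B4->F; outcomes B1=T, B2=F, B3=S, B4=F, B5=S
together the pool reaches 9 outcomes: B1=T, B1=F, B2=F, B3=S, B3=E, B4=T, B4=F, B5=S, B5=E
checked all size-1 subsets: none covers 9 outcomes (max 5/9)
the canonical winner is {3, 5}: size 2, full 9-outcome coverage, earliest index list among size-2 covers

Answer: 2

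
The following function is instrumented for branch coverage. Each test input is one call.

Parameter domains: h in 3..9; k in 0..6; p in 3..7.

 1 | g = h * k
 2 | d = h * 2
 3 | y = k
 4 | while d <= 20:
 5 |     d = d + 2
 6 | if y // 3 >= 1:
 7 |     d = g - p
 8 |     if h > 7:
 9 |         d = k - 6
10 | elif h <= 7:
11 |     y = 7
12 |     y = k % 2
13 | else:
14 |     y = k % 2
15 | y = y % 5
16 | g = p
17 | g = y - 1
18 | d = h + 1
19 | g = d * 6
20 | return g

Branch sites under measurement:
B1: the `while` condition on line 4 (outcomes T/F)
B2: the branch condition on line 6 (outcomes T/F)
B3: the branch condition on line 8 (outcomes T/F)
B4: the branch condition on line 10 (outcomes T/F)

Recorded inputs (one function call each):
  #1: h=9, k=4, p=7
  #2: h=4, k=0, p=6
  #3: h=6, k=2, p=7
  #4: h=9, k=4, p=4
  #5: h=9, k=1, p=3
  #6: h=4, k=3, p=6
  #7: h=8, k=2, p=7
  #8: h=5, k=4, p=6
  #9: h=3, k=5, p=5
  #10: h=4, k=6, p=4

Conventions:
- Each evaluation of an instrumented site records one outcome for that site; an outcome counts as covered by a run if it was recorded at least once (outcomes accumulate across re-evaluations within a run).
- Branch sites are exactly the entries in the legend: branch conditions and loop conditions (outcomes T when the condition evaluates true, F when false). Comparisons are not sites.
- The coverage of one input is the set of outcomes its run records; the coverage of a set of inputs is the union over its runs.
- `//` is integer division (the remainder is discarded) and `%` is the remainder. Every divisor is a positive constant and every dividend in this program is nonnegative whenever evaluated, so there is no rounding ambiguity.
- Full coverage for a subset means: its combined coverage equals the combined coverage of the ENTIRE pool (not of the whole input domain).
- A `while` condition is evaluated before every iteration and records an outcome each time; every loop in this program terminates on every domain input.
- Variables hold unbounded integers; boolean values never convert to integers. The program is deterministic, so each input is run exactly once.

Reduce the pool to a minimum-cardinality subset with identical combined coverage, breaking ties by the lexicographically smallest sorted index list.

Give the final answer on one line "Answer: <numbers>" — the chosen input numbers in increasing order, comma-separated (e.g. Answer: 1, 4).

input #1 (h=9, k=4, p=7): events B1->T, B1->T, B1->F, B2->T, B3->T; covers B1=T, B1=F, B2=T, B3=T
input #2 (h=4, k=0, p=6): events B1->T, B1->T, B1->T, B1->T, B1->T, B1->T, B1->T, B1->F, B2->F, B4->T; covers B1=T, B1=F, B2=F, B4=T
input #3 (h=6, k=2, p=7): events B1->T, B1->T, B1->T, B1->T, B1->T, B1->F, B2->F, B4->T; covers B1=T, B1=F, B2=F, B4=T
input #4 (h=9, k=4, p=4): events B1->T, B1->T, B1->F, B2->T, B3->T; covers B1=T, B1=F, B2=T, B3=T
input #5 (h=9, k=1, p=3): events B1->T, B1->T, B1->F, B2->F, B4->F; covers B1=T, B1=F, B2=F, B4=F
input #6 (h=4, k=3, p=6): events B1->T, B1->T, B1->T, B1->T, B1->T, B1->T, B1->T, B1->F, B2->T, B3->F; covers B1=T, B1=F, B2=T, B3=F
input #7 (h=8, k=2, p=7): events B1->T, B1->T, B1->T, B1->F, B2->F, B4->F; covers B1=T, B1=F, B2=F, B4=F
input #8 (h=5, k=4, p=6): events B1->T, B1->T, B1->T, B1->T, B1->T, B1->T, B1->F, B2->T, B3->F; covers B1=T, B1=F, B2=T, B3=F
input #9 (h=3, k=5, p=5): events B1->T, B1->T, B1->T, B1->T, B1->T, B1->T, B1->T, B1->T, B1->F, B2->T, B3->F; covers B1=T, B1=F, B2=T, B3=F
input #10 (h=4, k=6, p=4): events B1->T, B1->T, B1->T, B1->T, B1->T, B1->T, B1->T, B1->F, B2->T, B3->F; covers B1=T, B1=F, B2=T, B3=F
together the pool reaches 8 outcomes: B1=T, B1=F, B2=T, B2=F, B3=T, B3=F, B4=T, B4=F
size 1 is not enough: best union over all size-1 subsets is 4/8
size 2 is not enough: best union over all size-2 subsets is 6/8
size 3 is not enough: best union over all size-3 subsets is 7/8
at size 4, {1, 2, 5, 6} reaches all 8 outcomes; every lexicographically earlier size-4 subset fails

Answer: 1, 2, 5, 6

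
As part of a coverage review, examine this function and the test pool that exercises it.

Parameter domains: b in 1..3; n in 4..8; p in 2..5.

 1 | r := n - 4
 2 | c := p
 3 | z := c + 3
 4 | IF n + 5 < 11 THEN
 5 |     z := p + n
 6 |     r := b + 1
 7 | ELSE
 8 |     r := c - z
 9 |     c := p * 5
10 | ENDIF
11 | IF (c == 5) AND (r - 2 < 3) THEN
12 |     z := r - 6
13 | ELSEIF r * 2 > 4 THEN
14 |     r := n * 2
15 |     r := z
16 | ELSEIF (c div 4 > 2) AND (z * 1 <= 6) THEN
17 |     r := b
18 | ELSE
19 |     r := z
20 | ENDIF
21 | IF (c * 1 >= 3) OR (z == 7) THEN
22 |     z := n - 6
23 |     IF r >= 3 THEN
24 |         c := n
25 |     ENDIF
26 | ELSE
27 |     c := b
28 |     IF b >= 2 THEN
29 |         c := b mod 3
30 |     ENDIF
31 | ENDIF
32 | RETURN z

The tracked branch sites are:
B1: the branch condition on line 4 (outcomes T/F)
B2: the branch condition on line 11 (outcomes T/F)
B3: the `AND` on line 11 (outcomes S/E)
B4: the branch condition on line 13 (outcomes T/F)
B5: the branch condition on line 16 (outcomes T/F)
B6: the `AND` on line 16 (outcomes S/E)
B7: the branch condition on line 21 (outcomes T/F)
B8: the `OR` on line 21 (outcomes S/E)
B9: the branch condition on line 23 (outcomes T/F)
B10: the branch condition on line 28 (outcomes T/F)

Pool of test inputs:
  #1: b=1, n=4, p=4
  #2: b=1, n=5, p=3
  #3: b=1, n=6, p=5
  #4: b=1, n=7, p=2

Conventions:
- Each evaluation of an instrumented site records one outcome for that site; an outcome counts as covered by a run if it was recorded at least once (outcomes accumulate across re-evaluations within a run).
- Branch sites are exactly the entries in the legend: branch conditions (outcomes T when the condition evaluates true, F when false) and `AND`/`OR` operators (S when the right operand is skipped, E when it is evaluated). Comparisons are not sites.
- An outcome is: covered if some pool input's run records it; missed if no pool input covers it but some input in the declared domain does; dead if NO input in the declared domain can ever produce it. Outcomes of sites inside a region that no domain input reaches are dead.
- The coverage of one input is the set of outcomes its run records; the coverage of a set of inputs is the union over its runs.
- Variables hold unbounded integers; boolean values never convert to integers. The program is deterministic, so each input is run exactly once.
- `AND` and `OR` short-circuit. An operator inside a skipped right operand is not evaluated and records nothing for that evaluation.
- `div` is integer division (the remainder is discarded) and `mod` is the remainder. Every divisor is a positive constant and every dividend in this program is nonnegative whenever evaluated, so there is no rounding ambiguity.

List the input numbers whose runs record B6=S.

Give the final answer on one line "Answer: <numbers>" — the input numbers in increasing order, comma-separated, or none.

input #1 (b=1, n=4, p=4): covers B6=S
input #2 (b=1, n=5, p=3): covers B6=S
input #3 (b=1, n=6, p=5): misses B6=S
input #4 (b=1, n=7, p=2): covers B6=S

Answer: 1, 2, 4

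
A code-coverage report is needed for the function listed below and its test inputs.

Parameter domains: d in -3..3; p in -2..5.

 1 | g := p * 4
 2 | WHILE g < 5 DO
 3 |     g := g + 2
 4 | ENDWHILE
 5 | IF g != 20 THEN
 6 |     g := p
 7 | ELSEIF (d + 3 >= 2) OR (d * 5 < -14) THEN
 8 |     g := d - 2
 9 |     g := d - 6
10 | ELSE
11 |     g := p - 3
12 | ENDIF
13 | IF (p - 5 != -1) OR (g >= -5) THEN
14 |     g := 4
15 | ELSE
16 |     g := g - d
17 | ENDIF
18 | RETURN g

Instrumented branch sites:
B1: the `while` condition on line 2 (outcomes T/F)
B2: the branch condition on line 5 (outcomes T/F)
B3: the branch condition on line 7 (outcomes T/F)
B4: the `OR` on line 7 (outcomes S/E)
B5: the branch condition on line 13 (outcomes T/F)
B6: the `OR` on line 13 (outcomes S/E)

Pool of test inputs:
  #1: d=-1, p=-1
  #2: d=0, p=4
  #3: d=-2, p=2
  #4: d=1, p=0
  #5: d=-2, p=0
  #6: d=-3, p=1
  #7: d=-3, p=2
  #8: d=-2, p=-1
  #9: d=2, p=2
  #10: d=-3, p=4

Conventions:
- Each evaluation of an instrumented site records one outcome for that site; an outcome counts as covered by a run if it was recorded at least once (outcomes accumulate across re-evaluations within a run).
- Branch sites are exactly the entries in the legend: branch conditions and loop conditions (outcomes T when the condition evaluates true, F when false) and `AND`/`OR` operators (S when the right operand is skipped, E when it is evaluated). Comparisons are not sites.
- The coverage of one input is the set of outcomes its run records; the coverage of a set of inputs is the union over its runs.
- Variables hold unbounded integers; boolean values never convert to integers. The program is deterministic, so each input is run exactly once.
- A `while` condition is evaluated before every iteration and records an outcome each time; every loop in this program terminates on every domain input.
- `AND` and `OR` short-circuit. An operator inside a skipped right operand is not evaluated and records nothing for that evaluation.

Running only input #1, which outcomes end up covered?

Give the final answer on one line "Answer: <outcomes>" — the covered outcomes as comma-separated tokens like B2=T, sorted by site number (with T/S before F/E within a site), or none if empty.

Tracing the run of input #1 (d=-1, p=-1):
  B1->T, B1->T, B1->T, B1->T, B1->T, B1->F, B2->T, B6->S, B5->T
as a set, this run covers: B1=T, B1=F, B2=T, B5=T, B6=S

Answer: B1=T, B1=F, B2=T, B5=T, B6=S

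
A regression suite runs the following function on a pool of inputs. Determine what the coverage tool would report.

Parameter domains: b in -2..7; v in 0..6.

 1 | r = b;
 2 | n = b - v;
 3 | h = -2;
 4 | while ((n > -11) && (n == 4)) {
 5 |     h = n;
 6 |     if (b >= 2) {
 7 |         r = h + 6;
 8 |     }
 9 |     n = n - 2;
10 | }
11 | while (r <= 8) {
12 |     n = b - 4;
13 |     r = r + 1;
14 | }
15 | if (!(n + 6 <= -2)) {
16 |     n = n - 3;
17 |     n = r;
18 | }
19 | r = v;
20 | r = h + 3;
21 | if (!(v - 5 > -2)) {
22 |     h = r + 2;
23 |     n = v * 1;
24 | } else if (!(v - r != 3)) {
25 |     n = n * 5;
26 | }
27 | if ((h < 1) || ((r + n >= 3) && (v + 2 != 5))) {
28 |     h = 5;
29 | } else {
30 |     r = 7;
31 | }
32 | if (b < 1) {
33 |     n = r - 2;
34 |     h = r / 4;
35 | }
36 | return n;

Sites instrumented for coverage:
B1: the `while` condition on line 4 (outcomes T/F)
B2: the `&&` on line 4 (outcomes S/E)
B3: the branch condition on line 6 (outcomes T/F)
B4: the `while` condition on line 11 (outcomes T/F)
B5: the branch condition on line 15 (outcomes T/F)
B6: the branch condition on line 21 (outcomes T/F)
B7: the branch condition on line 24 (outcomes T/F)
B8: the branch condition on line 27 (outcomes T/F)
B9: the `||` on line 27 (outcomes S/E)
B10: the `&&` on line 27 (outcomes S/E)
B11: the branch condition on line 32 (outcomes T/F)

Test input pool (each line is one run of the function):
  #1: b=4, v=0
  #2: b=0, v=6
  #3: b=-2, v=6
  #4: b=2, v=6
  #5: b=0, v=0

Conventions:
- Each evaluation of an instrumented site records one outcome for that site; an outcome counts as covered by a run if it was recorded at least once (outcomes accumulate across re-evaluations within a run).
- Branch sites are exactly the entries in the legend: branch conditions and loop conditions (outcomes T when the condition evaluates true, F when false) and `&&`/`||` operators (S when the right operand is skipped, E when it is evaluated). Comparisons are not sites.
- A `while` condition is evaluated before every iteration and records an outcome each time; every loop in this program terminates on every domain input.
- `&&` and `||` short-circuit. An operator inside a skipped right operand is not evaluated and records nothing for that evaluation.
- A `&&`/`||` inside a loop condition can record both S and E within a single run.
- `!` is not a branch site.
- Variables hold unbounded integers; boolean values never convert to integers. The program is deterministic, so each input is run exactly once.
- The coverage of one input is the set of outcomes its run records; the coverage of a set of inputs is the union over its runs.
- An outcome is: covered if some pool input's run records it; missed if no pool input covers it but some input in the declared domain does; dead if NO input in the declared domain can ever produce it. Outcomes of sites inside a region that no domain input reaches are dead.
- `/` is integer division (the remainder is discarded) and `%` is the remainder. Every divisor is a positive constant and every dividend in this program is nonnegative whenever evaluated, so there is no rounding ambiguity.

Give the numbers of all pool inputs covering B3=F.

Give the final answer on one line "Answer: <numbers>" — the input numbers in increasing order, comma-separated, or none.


input #1 (b=4, v=0): does not produce B3=F
input #2 (b=0, v=6): does not produce B3=F
input #3 (b=-2, v=6): does not produce B3=F
input #4 (b=2, v=6): does not produce B3=F
input #5 (b=0, v=0): does not produce B3=F
Answer: none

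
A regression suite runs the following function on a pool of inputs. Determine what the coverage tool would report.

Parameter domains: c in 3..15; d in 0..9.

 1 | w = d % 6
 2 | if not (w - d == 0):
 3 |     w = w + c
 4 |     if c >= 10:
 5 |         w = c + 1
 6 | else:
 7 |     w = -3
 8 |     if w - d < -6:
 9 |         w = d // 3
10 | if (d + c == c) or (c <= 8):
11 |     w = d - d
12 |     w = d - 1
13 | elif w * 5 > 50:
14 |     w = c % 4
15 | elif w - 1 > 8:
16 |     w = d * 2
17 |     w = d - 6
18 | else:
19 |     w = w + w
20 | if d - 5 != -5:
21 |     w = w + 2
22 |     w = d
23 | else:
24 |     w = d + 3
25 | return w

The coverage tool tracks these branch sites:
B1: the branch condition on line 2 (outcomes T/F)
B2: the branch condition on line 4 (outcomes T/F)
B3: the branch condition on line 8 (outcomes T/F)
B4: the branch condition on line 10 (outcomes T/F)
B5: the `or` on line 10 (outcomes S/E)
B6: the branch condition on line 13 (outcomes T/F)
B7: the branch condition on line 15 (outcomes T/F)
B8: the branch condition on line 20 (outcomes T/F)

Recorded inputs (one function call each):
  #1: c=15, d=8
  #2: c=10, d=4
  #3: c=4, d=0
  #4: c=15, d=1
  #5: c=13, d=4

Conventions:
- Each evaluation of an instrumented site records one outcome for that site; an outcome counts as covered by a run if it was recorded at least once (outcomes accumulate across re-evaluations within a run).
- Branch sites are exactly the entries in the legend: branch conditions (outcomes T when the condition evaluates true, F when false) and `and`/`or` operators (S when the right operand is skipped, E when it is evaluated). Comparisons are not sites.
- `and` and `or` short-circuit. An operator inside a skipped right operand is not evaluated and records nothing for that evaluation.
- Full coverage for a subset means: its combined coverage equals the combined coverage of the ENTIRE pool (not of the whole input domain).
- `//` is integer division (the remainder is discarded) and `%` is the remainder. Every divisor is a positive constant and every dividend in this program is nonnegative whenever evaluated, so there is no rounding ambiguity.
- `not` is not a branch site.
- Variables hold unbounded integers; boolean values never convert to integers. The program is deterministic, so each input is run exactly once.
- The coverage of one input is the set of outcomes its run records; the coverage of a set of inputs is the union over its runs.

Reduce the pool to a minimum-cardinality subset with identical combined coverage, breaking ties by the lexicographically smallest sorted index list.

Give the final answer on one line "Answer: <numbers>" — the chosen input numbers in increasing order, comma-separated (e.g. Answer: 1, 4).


test 1 (c=15, d=8) fires B1->T, B2->T, B5->E, B4->F, B6->T, B8->T; hits B1=T, B2=T, B4=F, B5=E, B6=T, B8=T
test 2 (c=10, d=4) fires B1->F, B3->T, B5->E, B4->F, B6->F, B7->F, B8->T; hits B1=F, B3=T, B4=F, B5=E, B6=F, B7=F, B8=T
test 3 (c=4, d=0) fires B1->F, B3->F, B5->S, B4->T, B8->F; hits B1=F, B3=F, B4=T, B5=S, B8=F
test 4 (c=15, d=1) fires B1->F, B3->F, B5->E, B4->F, B6->F, B7->F, B8->T; hits B1=F, B3=F, B4=F, B5=E, B6=F, B7=F, B8=T
test 5 (c=13, d=4) fires B1->F, B3->T, B5->E, B4->F, B6->F, B7->F, B8->T; hits B1=F, B3=T, B4=F, B5=E, B6=F, B7=F, B8=T
pool-wide coverage (14 outcomes): B1=T, B1=F, B2=T, B3=T, B3=F, B4=T, B4=F, B5=S, B5=E, B6=T, B6=F, B7=F, B8=T, B8=F
every size-1 subset falls short of the 14 outcomes (best: 7/14)
every size-2 subset falls short of the 14 outcomes (best: 11/14)
size 3: inputs {1, 2, 3} cover all 14 outcomes, and no lexicographically smaller subset of this size does
Answer: 1, 2, 3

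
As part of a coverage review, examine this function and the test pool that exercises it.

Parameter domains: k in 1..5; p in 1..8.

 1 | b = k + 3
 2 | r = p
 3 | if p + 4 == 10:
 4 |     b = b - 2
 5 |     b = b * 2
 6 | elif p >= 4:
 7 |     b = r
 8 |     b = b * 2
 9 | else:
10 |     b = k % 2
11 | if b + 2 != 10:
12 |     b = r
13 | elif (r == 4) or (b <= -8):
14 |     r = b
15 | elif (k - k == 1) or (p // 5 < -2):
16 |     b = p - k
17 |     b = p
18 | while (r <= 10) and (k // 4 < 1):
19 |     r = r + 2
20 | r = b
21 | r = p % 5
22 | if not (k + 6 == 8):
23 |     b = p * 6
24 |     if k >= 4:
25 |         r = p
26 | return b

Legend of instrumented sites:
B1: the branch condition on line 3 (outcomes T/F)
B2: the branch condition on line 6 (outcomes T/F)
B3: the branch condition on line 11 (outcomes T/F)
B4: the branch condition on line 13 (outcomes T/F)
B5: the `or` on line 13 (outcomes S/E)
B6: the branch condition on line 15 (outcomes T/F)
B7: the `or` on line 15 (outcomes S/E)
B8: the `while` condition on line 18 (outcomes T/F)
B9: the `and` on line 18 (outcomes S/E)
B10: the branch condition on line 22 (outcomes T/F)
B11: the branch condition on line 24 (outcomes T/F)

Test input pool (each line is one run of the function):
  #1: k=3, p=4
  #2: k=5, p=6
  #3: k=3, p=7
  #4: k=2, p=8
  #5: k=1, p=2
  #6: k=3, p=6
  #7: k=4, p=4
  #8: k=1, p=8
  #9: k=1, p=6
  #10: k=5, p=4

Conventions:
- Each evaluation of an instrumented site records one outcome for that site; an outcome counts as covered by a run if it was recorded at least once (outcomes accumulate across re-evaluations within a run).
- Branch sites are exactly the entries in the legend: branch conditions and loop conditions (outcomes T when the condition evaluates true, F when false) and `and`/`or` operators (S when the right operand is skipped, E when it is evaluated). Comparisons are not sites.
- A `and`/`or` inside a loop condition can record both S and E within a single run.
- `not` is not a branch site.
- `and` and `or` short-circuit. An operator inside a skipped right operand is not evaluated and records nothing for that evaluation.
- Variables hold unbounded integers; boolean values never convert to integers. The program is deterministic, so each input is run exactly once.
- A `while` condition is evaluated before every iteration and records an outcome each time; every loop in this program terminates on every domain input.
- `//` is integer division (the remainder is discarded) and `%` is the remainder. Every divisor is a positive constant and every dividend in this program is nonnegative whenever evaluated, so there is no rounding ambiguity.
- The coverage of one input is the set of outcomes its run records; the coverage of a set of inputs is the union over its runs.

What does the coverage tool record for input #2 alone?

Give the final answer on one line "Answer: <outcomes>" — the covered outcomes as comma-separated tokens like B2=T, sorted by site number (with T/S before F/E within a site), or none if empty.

Event log for input #2 (k=5, p=6):
  B1->T, B3->T, B9->E, B8->F, B10->T, B11->T
distinct outcomes covered: B1=T, B3=T, B8=F, B9=E, B10=T, B11=T

Answer: B1=T, B3=T, B8=F, B9=E, B10=T, B11=T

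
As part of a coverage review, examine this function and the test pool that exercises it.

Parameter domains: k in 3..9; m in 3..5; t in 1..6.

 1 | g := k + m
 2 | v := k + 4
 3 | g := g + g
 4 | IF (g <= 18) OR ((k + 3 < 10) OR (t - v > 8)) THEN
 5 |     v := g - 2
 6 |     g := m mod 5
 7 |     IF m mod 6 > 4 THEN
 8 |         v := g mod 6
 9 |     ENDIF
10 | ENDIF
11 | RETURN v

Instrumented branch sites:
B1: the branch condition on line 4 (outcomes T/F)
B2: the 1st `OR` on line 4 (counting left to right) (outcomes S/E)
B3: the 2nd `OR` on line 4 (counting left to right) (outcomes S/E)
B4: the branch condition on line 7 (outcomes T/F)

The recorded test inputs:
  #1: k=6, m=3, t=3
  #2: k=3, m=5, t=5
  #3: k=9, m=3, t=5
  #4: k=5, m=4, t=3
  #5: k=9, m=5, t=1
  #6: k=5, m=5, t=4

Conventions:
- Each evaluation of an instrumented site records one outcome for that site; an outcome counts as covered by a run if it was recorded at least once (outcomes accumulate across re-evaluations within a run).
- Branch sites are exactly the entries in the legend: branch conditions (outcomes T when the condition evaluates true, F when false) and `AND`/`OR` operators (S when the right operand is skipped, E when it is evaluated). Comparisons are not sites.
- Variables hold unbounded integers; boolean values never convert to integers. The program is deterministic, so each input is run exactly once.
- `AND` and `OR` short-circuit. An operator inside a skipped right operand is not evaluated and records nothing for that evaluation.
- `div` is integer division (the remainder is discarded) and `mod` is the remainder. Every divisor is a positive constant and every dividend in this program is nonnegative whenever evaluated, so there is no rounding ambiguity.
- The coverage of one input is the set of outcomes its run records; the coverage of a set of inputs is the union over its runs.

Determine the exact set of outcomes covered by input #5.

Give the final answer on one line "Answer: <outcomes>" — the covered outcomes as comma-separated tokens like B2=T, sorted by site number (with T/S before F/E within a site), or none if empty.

Tracing the run of input #5 (k=9, m=5, t=1):
  B2->E, B3->E, B1->F
distinct outcomes covered: B1=F, B2=E, B3=E

Answer: B1=F, B2=E, B3=E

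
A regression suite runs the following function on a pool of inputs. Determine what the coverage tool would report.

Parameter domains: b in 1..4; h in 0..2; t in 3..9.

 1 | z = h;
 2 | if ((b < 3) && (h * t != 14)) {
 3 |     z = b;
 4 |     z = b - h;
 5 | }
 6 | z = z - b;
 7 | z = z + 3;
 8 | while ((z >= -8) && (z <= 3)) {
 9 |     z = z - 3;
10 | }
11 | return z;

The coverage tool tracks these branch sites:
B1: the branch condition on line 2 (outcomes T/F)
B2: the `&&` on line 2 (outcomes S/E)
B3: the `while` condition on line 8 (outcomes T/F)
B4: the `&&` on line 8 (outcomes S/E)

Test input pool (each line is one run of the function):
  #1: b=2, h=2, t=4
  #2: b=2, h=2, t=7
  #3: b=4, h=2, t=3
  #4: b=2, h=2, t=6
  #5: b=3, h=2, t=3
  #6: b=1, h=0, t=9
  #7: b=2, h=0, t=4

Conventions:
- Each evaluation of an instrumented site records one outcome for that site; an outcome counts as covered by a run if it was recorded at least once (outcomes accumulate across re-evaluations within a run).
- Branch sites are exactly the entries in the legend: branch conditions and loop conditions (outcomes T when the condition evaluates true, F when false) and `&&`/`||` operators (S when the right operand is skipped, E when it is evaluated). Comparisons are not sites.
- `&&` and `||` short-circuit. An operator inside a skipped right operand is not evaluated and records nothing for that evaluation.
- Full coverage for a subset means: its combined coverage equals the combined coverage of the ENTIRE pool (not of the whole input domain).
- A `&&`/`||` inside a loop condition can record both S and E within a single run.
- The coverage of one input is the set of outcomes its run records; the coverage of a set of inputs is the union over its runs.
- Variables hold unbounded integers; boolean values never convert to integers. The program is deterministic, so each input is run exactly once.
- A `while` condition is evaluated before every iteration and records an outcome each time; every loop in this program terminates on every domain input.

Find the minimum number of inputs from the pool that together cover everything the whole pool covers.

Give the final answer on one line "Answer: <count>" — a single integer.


test 1 (b=2, h=2, t=4) hits B1=T, B2=E, B3=T, B3=F, B4=S, B4=E
test 2 (b=2, h=2, t=7) hits B1=F, B2=E, B3=T, B3=F, B4=S, B4=E
test 3 (b=4, h=2, t=3) hits B1=F, B2=S, B3=T, B3=F, B4=S, B4=E
test 4 (b=2, h=2, t=6) hits B1=T, B2=E, B3=T, B3=F, B4=S, B4=E
test 5 (b=3, h=2, t=3) hits B1=F, B2=S, B3=T, B3=F, B4=S, B4=E
test 6 (b=1, h=0, t=9) hits B1=T, B2=E, B3=T, B3=F, B4=S, B4=E
test 7 (b=2, h=0, t=4) hits B1=T, B2=E, B3=T, B3=F, B4=S, B4=E
union over all inputs: B1=T, B1=F, B2=S, B2=E, B3=T, B3=F, B4=S, B4=E (8 outcomes)
no size-1 subset reaches all 8 outcomes (best union: 6/8)
size 2: inputs {1, 3} cover all 8 outcomes, and no lexicographically smaller subset of this size does
Answer: 2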